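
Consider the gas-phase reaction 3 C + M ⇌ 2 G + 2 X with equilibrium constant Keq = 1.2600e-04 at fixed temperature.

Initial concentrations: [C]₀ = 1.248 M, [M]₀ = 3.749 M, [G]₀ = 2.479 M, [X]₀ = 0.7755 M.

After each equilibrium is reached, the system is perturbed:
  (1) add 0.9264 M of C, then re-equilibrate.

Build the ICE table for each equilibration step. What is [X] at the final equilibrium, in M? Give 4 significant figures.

[X]_eq = 0.0741 M

Q₀ = 0.5072 vs Keq = 1.2600e-04 ⇒ Q>K, reverse
Step 1:
                  C         M         G         X
  I           1.248     3.749     2.479    0.7755
  C           1.093    0.3644   -0.7289   -0.7289
  E           2.341     4.113      1.75    0.0466
  solve Keq expr → x = -0.3644; check Q = 1.2600e-04
Then add 0.9264 M of C.
Step 2:
                  C         M         G         X
  I           3.268     4.113      1.75    0.0466
  C        -0.04125  -0.01375    0.0275    0.0275
  E           3.226       4.1     1.778    0.0741
  solve Keq expr → x = 0.01375; check Q = 1.2600e-04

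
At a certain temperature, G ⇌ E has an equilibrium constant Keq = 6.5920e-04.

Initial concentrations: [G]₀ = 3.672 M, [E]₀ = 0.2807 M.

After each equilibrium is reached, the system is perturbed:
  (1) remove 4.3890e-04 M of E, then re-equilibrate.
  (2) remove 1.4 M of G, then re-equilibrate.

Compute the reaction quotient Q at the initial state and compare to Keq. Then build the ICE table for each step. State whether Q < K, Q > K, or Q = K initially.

Q₀ = 0.07644 vs Keq = 6.5920e-04 ⇒ Q>K, reverse
Step 1:
                   G          E
  Initial      3.672     0.2807
  Change      0.2781    -0.2781
  Equil         3.95   0.002604
  solve Keq expr → x = -0.2781; check Q = 6.5920e-04
Then remove 4.3890e-04 M of E.
Step 2:
                   G          E
  Initial       3.95   0.002165
  Change  -4.3861e-04 4.3861e-04
  Equil         3.95   0.002604
  solve Keq expr → x = 4.3861e-04; check Q = 6.5920e-04
Then remove 1.4 M of G.
Step 3:
                   G          E
  Initial       2.55   0.002604
  Change  9.2227e-04 -9.2227e-04
  Equil        2.551   0.001681
  solve Keq expr → x = -9.2227e-04; check Q = 6.5920e-04

Q₀ = 0.07644; Q > K (proceeds reverse)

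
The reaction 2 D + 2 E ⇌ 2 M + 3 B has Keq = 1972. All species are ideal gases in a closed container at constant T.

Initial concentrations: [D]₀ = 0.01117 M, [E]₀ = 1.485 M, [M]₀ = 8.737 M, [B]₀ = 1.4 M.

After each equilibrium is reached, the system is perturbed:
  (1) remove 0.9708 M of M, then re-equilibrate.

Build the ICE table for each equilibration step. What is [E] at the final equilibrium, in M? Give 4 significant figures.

[E]_eq = 1.615 M

Q₀ = 7.6129e+05 vs Keq = 1972 ⇒ Q>K, reverse
Step 1:
                   D          E          M          B
  I          0.01117      1.485      8.737        1.4
  C           0.1425     0.1425    -0.1425    -0.2137
  E           0.1537      1.627      8.595      1.186
  solve Keq expr → x = -0.07124; check Q = 1972
Then remove 0.9708 M of M.
Step 2:
                   D          E          M          B
  I           0.1537      1.627      7.624      1.186
  C         -0.01272   -0.01272    0.01272    0.01908
  E           0.1409      1.615      7.636      1.205
  solve Keq expr → x = 0.00636; check Q = 1972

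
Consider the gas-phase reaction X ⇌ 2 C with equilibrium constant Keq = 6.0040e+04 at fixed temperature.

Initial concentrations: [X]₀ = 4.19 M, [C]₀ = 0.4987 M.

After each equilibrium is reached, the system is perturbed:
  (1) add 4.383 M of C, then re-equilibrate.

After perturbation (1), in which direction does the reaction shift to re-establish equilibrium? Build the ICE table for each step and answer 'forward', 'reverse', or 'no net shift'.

Direction: reverse

Q₀ = 0.05936 vs Keq = 6.0040e+04 ⇒ Q<K, forward
Step 1:
                    X           C
  init           4.19      0.4987
  Δ            -4.189       8.377
  eq         0.001312       8.876
  solve Keq expr → x = 4.189; check Q = 6.0040e+04
Then add 4.383 M of C.
Step 2:
                    X           C
  init       0.001312       13.26
  Δ          0.001614   -0.003229
  eq         0.002927       13.26
  solve Keq expr → x = -0.001614; check Q = 6.0040e+04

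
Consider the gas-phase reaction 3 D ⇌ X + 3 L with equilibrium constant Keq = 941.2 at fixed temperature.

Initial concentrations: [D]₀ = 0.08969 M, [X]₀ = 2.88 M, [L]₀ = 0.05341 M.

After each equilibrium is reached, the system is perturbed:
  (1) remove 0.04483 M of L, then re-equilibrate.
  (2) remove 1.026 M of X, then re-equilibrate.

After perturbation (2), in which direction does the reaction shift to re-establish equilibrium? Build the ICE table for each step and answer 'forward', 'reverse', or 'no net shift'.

Q₀ = 0.6082 vs Keq = 941.2 ⇒ Q<K, forward
Step 1:
                    D           X           L
  I           0.08969        2.88     0.05341
  C          -0.07151     0.02384     0.07151
  E           0.01818       2.904      0.1249
  solve Keq expr → x = 0.02384; check Q = 941.2
Then remove 0.04483 M of L.
Step 2:
                    D           X           L
  I           0.01818       2.904     0.08009
  C         -0.005695    0.001898    0.005695
  E           0.01249       2.906     0.08578
  solve Keq expr → x = 0.001898; check Q = 941.2
Then remove 1.026 M of X.
Step 3:
                    D           X           L
  I           0.01249        1.88     0.08578
  C         -0.001498  4.9942e-04    0.001498
  E           0.01099        1.88     0.08728
  solve Keq expr → x = 4.9942e-04; check Q = 941.2

Direction: forward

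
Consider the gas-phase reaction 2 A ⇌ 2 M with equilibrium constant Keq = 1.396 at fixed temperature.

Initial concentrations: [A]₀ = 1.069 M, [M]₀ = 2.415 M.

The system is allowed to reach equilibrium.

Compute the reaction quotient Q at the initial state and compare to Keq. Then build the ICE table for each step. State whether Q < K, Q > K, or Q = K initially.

Q₀ = 5.104; Q > K (proceeds reverse)

Q₀ = 5.104 vs Keq = 1.396 ⇒ Q>K, reverse
Step 1:
                   A          M
  I            1.069      2.415
  C            0.528     -0.528
  E            1.597      1.887
  solve Keq expr → x = -0.264; check Q = 1.396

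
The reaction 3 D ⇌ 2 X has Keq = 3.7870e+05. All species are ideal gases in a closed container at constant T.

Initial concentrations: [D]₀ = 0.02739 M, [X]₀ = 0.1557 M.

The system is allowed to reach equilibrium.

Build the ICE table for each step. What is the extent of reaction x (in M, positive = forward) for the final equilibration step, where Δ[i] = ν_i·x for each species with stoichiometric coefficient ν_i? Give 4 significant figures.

Q₀ = 1180 vs Keq = 3.7870e+05 ⇒ Q<K, forward
Step 1:
                  D         X
  init      0.02739    0.1557
  Δ        -0.02313   0.01542
  eq        0.00426    0.1711
  solve Keq expr → x = 0.00771; check Q = 3.7870e+05

x = 0.00771 M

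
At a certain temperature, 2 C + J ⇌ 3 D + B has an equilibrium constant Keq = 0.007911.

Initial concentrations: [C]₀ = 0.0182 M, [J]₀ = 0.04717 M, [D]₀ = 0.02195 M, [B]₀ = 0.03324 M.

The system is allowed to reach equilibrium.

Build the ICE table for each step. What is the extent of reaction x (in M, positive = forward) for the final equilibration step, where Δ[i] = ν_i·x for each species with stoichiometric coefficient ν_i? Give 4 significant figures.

Q₀ = 0.0225 vs Keq = 0.007911 ⇒ Q>K, reverse
Step 1:
                  C         J         D         B
  Initial    0.0182   0.04717   0.02195   0.03324
  Change   0.002932  0.001466 -0.004398 -0.001466
  Equil     0.02113   0.04864   0.01755   0.03177
  solve Keq expr → x = -0.001466; check Q = 0.007911

x = -0.001466 M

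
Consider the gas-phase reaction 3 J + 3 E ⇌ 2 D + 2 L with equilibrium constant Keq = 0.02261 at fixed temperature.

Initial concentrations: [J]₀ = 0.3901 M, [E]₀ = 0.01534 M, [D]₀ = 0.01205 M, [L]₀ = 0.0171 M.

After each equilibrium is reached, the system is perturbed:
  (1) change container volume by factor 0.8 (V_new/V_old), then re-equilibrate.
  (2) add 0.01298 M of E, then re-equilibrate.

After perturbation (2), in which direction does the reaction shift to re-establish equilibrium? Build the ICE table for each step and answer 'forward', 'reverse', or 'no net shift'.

Q₀ = 0.1981 vs Keq = 0.02261 ⇒ Q>K, reverse
Step 1:
                  J         E         D         L
  Initial    0.3901   0.01534   0.01205    0.0171
  Change   0.005502  0.005502 -0.003668 -0.003668
  Equil      0.3956   0.02084  0.008382   0.01343
  solve Keq expr → x = -0.001834; check Q = 0.02261
Then change container volume by factor 0.8 (V_new/V_old).
Step 2:
                  J         E         D         L
  Initial    0.4945   0.02605   0.01048   0.01679
  Change  -0.001379 -0.001379 9.1918e-04 9.1918e-04
  Equil      0.4931   0.02467    0.0114   0.01771
  solve Keq expr → x = 4.5959e-04; check Q = 0.02261
Then add 0.01298 M of E.
Step 3:
                  J         E         D         L
  Initial    0.4931   0.03765    0.0114   0.01771
  Change   -0.00481  -0.00481  0.003206  0.003206
  Equil      0.4883   0.03284    0.0146   0.02092
  solve Keq expr → x = 0.001603; check Q = 0.02261

Direction: forward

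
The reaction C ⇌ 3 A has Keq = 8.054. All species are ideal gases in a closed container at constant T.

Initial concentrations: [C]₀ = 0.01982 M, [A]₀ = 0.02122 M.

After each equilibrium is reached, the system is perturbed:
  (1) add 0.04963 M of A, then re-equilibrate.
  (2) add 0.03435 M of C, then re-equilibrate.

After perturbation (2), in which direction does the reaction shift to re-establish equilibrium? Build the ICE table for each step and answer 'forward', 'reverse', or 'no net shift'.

Direction: forward

Q₀ = 4.8209e-04 vs Keq = 8.054 ⇒ Q<K, forward
Step 1:
                    C           A
  Initial     0.01982     0.02122
  Change     -0.01976     0.05927
  Equil    6.4736e-05     0.08049
  solve Keq expr → x = 0.01976; check Q = 8.054
Then add 0.04963 M of A.
Step 2:
                    C           A
  Initial  6.4736e-05      0.1301
  Change   2.0492e-04 -6.1476e-04
  Equil    2.6965e-04      0.1295
  solve Keq expr → x = -2.0492e-04; check Q = 8.054
Then add 0.03435 M of C.
Step 3:
                    C           A
  Initial     0.03462      0.1295
  Change     -0.03313     0.09939
  Equil      0.001489      0.2289
  solve Keq expr → x = 0.03313; check Q = 8.054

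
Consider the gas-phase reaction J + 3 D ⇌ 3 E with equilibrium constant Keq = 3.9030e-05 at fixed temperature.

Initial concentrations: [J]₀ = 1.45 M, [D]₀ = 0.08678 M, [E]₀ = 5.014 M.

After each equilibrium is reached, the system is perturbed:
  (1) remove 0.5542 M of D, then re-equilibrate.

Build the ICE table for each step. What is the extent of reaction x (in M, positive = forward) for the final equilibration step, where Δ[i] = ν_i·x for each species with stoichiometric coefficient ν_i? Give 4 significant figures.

Q₀ = 1.3302e+05 vs Keq = 3.9030e-05 ⇒ Q>K, reverse
Step 1:
                    J           D           E
  init           1.45     0.08678       5.014
  Δ             1.592       4.775      -4.775
  eq            3.042       4.862      0.2389
  solve Keq expr → x = -1.592; check Q = 3.9030e-05
Then remove 0.5542 M of D.
Step 2:
                    J           D           E
  init          3.042       4.308      0.2389
  Δ           0.00859     0.02577    -0.02577
  eq             3.05       4.333      0.2132
  solve Keq expr → x = -0.00859; check Q = 3.9030e-05

x = -0.00859 M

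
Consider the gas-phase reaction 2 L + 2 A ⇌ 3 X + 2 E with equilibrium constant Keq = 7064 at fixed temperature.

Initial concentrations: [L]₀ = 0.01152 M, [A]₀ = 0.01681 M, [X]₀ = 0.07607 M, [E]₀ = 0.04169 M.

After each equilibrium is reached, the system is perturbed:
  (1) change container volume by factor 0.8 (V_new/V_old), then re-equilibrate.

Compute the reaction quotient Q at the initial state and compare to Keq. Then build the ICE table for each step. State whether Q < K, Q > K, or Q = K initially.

Q₀ = 20.4 vs Keq = 7064 ⇒ Q<K, forward
Step 1:
                  L         A         X         E
  Initial   0.01152   0.01681   0.07607   0.04169
  Change  -0.009327 -0.009327   0.01399  0.009327
  Equil    0.002193  0.007483   0.09006   0.05102
  solve Keq expr → x = 0.004664; check Q = 7064
Then change container volume by factor 0.8 (V_new/V_old).
Step 2:
                  L         A         X         E
  Initial  0.002741  0.009353    0.1126   0.06377
  Change  2.2681e-04 2.2681e-04 -3.4021e-04 -2.2681e-04
  Equil    0.002967   0.00958    0.1122   0.06355
  solve Keq expr → x = -1.1340e-04; check Q = 7064

Q₀ = 20.4; Q < K (proceeds forward)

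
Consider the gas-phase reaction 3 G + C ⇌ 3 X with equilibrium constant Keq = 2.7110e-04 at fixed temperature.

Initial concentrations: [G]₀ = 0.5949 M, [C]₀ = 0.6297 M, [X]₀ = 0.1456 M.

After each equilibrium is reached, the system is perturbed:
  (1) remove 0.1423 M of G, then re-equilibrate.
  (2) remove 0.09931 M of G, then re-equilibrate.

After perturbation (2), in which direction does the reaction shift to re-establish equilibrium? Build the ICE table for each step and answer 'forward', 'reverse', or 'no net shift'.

Direction: reverse

Q₀ = 0.02328 vs Keq = 2.7110e-04 ⇒ Q>K, reverse
Step 1:
                    G           C           X
  I            0.5949      0.6297      0.1456
  C             0.106     0.03533      -0.106
  E            0.7009       0.665      0.0396
  solve Keq expr → x = -0.03533; check Q = 2.7110e-04
Then remove 0.1423 M of G.
Step 2:
                    G           C           X
  I            0.5586       0.665      0.0396
  C          0.007571    0.002524   -0.007571
  E            0.5662      0.6676     0.03203
  solve Keq expr → x = -0.002524; check Q = 2.7110e-04
Then remove 0.09931 M of G.
Step 3:
                    G           C           X
  I            0.4669      0.6676     0.03203
  C          0.005294    0.001765   -0.005294
  E            0.4722      0.6693     0.02673
  solve Keq expr → x = -0.001765; check Q = 2.7110e-04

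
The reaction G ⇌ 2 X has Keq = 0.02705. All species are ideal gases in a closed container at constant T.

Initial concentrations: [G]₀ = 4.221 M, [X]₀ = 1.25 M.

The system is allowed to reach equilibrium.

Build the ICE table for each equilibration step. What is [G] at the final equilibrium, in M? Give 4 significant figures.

[G]_eq = 4.668 M

Q₀ = 0.3702 vs Keq = 0.02705 ⇒ Q>K, reverse
Step 1:
                    G           X
  init          4.221        1.25
  Δ            0.4473     -0.8946
  eq            4.668      0.3554
  solve Keq expr → x = -0.4473; check Q = 0.02705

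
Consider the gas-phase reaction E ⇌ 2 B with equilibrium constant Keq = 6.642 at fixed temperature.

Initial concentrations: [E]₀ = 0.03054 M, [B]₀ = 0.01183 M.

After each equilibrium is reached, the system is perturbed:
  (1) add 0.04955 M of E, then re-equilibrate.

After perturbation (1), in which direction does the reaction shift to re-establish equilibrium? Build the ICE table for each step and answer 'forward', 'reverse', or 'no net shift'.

Direction: forward

Q₀ = 0.004582 vs Keq = 6.642 ⇒ Q<K, forward
Step 1:
                   E          B
  Initial    0.03054    0.01183
  Change    -0.02977    0.05955
  Equil   7.6702e-04    0.07138
  solve Keq expr → x = 0.02977; check Q = 6.642
Then add 0.04955 M of E.
Step 2:
                   E          B
  Initial    0.05032    0.07138
  Change    -0.04627    0.09254
  Equil     0.004045     0.1639
  solve Keq expr → x = 0.04627; check Q = 6.642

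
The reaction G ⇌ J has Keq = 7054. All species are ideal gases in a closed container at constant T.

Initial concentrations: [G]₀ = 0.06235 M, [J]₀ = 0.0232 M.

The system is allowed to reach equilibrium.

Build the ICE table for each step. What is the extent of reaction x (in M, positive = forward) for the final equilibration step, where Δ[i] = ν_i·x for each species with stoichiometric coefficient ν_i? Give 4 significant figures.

Q₀ = 0.3721 vs Keq = 7054 ⇒ Q<K, forward
Step 1:
                  G         J
  init      0.06235    0.0232
  Δ        -0.06234   0.06234
  eq      1.2126e-05   0.08554
  solve Keq expr → x = 0.06234; check Q = 7054

x = 0.06234 M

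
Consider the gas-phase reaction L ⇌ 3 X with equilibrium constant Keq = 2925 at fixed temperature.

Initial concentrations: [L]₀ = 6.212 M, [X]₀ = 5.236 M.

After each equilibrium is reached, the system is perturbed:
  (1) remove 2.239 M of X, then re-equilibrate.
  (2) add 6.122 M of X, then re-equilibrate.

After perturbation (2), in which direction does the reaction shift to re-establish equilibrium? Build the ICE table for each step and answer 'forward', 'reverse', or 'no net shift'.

Q₀ = 23.11 vs Keq = 2925 ⇒ Q<K, forward
Step 1:
                   L          X
  Initial      6.212      5.236
  Change      -4.236      12.71
  Equil        1.976      17.95
  solve Keq expr → x = 4.236; check Q = 2925
Then remove 2.239 M of X.
Step 2:
                   L          X
  Initial      1.976      15.71
  Change     -0.3593      1.078
  Equil        1.616      16.78
  solve Keq expr → x = 0.3593; check Q = 2925
Then add 6.122 M of X.
Step 3:
                   L          X
  Initial      1.616      22.91
  Change       1.036     -3.109
  Equil        2.653       19.8
  solve Keq expr → x = -1.036; check Q = 2925

Direction: reverse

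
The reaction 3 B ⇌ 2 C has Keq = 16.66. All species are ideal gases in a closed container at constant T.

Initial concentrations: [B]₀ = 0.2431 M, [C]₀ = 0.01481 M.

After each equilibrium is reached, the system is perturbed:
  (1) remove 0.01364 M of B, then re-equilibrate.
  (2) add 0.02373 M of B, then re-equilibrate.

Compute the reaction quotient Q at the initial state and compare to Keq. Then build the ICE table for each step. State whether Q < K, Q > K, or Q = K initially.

Q₀ = 0.01527; Q < K (proceeds forward)

Q₀ = 0.01527 vs Keq = 16.66 ⇒ Q<K, forward
Step 1:
                  B         C
  Initial    0.2431   0.01481
  Change    -0.1504    0.1003
  Equil     0.09265    0.1151
  solve Keq expr → x = 0.05015; check Q = 16.66
Then remove 0.01364 M of B.
Step 2:
                  B         C
  Initial   0.07901    0.1151
  Change    0.01002  -0.00668
  Equil     0.08903    0.1084
  solve Keq expr → x = -0.00334; check Q = 16.66
Then add 0.02373 M of B.
Step 3:
                  B         C
  Initial    0.1128    0.1084
  Change   -0.01747   0.01164
  Equil      0.0953    0.1201
  solve Keq expr → x = 0.005822; check Q = 16.66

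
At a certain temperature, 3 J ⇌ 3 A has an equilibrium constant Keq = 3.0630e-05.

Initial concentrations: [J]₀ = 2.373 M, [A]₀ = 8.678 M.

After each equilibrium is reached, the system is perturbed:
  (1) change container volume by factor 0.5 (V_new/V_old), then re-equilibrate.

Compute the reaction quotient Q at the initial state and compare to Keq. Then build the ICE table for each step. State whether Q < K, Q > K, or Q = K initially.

Q₀ = 48.91; Q > K (proceeds reverse)

Q₀ = 48.91 vs Keq = 3.0630e-05 ⇒ Q>K, reverse
Step 1:
                   J          A
  I            2.373      8.678
  C            8.343     -8.343
  E            10.72     0.3353
  solve Keq expr → x = -2.781; check Q = 3.0630e-05
Then change container volume by factor 0.5 (V_new/V_old).
Step 2:
                   J          A
  I            21.43     0.6706
  C                0          0
  E            21.43     0.6706
  solve Keq expr → x = 0; check Q = 3.0630e-05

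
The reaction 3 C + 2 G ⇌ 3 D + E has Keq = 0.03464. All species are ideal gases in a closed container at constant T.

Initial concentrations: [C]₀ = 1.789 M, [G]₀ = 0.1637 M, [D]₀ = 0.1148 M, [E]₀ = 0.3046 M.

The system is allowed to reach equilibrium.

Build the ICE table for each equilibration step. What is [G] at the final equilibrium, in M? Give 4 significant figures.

Q₀ = 0.003003 vs Keq = 0.03464 ⇒ Q<K, forward
Step 1:
                    C           G           D           E
  init          1.789      0.1637      0.1148      0.3046
  Δ          -0.07502    -0.05001     0.07502     0.02501
  eq            1.714      0.1137      0.1898      0.3296
  solve Keq expr → x = 0.02501; check Q = 0.03464

[G]_eq = 0.1137 M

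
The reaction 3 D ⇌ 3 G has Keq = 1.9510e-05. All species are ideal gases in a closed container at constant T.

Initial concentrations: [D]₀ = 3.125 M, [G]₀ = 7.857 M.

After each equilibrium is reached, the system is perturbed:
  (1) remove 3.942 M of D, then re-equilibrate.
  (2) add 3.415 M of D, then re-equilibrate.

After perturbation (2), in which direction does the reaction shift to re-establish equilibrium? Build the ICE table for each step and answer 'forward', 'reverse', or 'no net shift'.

Direction: forward

Q₀ = 15.89 vs Keq = 1.9510e-05 ⇒ Q>K, reverse
Step 1:
                    D           G
  Initial       3.125       7.857
  Change        7.569      -7.569
  Equil         10.69      0.2879
  solve Keq expr → x = -2.523; check Q = 1.9510e-05
Then remove 3.942 M of D.
Step 2:
                    D           G
  Initial       6.752      0.2879
  Change       0.1033     -0.1033
  Equil         6.855      0.1846
  solve Keq expr → x = -0.03445; check Q = 1.9510e-05
Then add 3.415 M of D.
Step 3:
                    D           G
  Initial       10.27      0.1846
  Change     -0.08952     0.08952
  Equil         10.18      0.2741
  solve Keq expr → x = 0.02984; check Q = 1.9510e-05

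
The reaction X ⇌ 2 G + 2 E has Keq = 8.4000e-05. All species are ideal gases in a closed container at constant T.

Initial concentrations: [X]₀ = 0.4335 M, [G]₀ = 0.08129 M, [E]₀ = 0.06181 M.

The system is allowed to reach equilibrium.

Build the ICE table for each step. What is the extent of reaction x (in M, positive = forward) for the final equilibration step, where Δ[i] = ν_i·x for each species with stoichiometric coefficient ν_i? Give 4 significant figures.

x = 0.003296 M

Q₀ = 5.8237e-05 vs Keq = 8.4000e-05 ⇒ Q<K, forward
Step 1:
                  X         G         E
  init       0.4335   0.08129   0.06181
  Δ       -0.003296  0.006593  0.006593
  eq         0.4302   0.08788    0.0684
  solve Keq expr → x = 0.003296; check Q = 8.4000e-05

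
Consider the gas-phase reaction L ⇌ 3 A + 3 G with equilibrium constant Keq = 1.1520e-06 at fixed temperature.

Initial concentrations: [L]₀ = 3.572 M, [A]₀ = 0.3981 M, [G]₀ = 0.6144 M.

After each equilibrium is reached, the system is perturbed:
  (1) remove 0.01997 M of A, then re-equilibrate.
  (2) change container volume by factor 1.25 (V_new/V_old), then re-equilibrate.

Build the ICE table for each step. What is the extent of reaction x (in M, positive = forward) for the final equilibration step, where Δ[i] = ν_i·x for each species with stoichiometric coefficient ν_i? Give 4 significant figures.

x = 0.005287 M

Q₀ = 0.004097 vs Keq = 1.1520e-06 ⇒ Q>K, reverse
Step 1:
                   L          A          G
  init         3.572     0.3981     0.6144
  Δ           0.1131    -0.3393    -0.3393
  eq           3.685    0.05885     0.2751
  solve Keq expr → x = -0.1131; check Q = 1.1520e-06
Then remove 0.01997 M of A.
Step 2:
                   L          A          G
  init         3.685    0.03888     0.2751
  Δ        -0.005532    0.01659    0.01659
  eq            3.68    0.05547     0.2917
  solve Keq expr → x = 0.005532; check Q = 1.1520e-06
Then change container volume by factor 1.25 (V_new/V_old).
Step 3:
                   L          A          G
  init         2.944    0.04438     0.2334
  Δ        -0.005287    0.01586    0.01586
  eq           2.938    0.06024     0.2493
  solve Keq expr → x = 0.005287; check Q = 1.1520e-06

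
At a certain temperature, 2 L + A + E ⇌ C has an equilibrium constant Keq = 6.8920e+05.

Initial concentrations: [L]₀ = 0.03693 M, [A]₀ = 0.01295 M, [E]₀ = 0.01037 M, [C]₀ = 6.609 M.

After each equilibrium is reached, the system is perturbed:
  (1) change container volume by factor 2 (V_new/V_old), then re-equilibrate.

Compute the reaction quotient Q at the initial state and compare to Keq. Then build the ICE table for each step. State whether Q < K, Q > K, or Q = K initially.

Q₀ = 3.6085e+07; Q > K (proceeds reverse)

Q₀ = 3.6085e+07 vs Keq = 6.8920e+05 ⇒ Q>K, reverse
Step 1:
                  L         A         E         C
  I         0.03693   0.01295   0.01037     6.609
  C         0.04882   0.02441   0.02441  -0.02441
  E         0.08575   0.03736   0.03478     6.585
  solve Keq expr → x = -0.02441; check Q = 6.8920e+05
Then change container volume by factor 2 (V_new/V_old).
Step 2:
                  L         A         E         C
  I         0.04287   0.01868   0.01739     3.292
  C         0.02667   0.01334   0.01334  -0.01334
  E         0.06955   0.03202   0.03073     3.279
  solve Keq expr → x = -0.01334; check Q = 6.8920e+05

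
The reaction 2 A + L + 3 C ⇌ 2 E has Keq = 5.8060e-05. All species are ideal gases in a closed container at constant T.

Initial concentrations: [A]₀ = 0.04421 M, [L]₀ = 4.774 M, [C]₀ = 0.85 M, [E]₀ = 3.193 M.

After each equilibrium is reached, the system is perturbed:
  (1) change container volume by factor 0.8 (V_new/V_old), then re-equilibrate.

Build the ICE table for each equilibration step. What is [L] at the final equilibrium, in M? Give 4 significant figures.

[L]_eq = 7.515 M

Q₀ = 1779 vs Keq = 5.8060e-05 ⇒ Q>K, reverse
Step 1:
                    A           L           C           E
  init        0.04421       4.774        0.85       3.193
  Δ             2.654       1.327       3.981      -2.654
  eq            2.698       6.101       4.831      0.5392
  solve Keq expr → x = -1.327; check Q = 5.8060e-05
Then change container volume by factor 0.8 (V_new/V_old).
Step 2:
                    A           L           C           E
  init          3.373       7.626       6.038      0.6739
  Δ           -0.2226     -0.1113     -0.3338      0.2226
  eq             3.15       7.515       5.705      0.8965
  solve Keq expr → x = 0.1113; check Q = 5.8060e-05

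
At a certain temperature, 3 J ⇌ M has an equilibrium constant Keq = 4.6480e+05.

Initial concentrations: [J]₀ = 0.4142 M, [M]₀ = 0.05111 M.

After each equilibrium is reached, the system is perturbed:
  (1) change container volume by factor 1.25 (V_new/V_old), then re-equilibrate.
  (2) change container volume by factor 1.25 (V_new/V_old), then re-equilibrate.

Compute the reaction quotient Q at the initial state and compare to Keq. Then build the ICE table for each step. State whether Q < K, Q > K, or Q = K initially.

Q₀ = 0.7192 vs Keq = 4.6480e+05 ⇒ Q<K, forward
Step 1:
                  J         M
  init       0.4142   0.05111
  Δ         -0.4068    0.1356
  eq       0.007379    0.1867
  solve Keq expr → x = 0.1356; check Q = 4.6480e+05
Then change container volume by factor 1.25 (V_new/V_old).
Step 2:
                  J         M
  init     0.005903    0.1494
  Δ       9.4200e-04 -3.1400e-04
  eq       0.006845    0.1491
  solve Keq expr → x = -3.1400e-04; check Q = 4.6480e+05
Then change container volume by factor 1.25 (V_new/V_old).
Step 3:
                  J         M
  init     0.005476    0.1192
  Δ       8.7314e-04 -2.9105e-04
  eq       0.006349     0.119
  solve Keq expr → x = -2.9105e-04; check Q = 4.6480e+05

Q₀ = 0.7192; Q < K (proceeds forward)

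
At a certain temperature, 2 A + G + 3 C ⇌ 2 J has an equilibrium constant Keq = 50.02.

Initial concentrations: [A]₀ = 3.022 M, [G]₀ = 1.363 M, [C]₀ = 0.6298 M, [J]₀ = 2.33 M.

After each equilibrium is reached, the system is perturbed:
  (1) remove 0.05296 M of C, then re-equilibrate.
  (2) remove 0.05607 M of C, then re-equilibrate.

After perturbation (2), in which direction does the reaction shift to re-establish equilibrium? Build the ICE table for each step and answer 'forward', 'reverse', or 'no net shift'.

Q₀ = 1.746 vs Keq = 50.02 ⇒ Q<K, forward
Step 1:
                    A           G           C           J
  I             3.022       1.363      0.6298        2.33
  C           -0.2584     -0.1292     -0.3876      0.2584
  E             2.764       1.234      0.2422       2.588
  solve Keq expr → x = 0.1292; check Q = 50.02
Then remove 0.05296 M of C.
Step 2:
                    A           G           C           J
  I             2.764       1.234      0.1893       2.588
  C           0.03206     0.01603     0.04809    -0.03206
  E             2.796        1.25      0.2374       2.556
  solve Keq expr → x = -0.01603; check Q = 50.02
Then remove 0.05607 M of C.
Step 3:
                    A           G           C           J
  I             2.796        1.25      0.1813       2.556
  C           0.03401     0.01701     0.05102    -0.03401
  E              2.83       1.267      0.2323       2.522
  solve Keq expr → x = -0.01701; check Q = 50.02

Direction: reverse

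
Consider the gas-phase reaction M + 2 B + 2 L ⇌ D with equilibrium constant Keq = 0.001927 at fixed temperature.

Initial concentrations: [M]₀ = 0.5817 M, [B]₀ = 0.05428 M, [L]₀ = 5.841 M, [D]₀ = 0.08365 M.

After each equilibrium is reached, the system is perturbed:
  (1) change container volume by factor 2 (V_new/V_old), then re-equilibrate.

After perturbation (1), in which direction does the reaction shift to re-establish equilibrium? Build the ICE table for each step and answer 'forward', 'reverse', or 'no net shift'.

Q₀ = 1.431 vs Keq = 0.001927 ⇒ Q>K, reverse
Step 1:
                   M          B          L          D
  init        0.5817    0.05428      5.841    0.08365
  Δ          0.08148      0.163      0.163   -0.08148
  eq          0.6632     0.2172      6.004   0.002174
  solve Keq expr → x = -0.08148; check Q = 0.001927
Then change container volume by factor 2 (V_new/V_old).
Step 2:
                   M          B          L          D
  init        0.3316     0.1086      3.002   0.001087
  Δ         0.001016   0.002032   0.002032  -0.001016
  eq          0.3326     0.1106      3.004 7.0811e-05
  solve Keq expr → x = -0.001016; check Q = 0.001927

Direction: reverse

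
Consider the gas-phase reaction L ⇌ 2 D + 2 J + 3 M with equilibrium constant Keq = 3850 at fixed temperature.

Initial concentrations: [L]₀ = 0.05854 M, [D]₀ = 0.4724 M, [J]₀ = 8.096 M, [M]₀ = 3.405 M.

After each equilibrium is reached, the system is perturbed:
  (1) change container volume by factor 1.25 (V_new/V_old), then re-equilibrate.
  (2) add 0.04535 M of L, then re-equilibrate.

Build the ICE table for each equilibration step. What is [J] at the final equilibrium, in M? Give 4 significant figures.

Q₀ = 9864 vs Keq = 3850 ⇒ Q>K, reverse
Step 1:
                   L          D          J          M
  I          0.05854     0.4724      8.096      3.405
  C          0.03668   -0.07337   -0.07337      -0.11
  E          0.09522      0.399      8.023      3.295
  solve Keq expr → x = -0.03668; check Q = 3850
Then change container volume by factor 1.25 (V_new/V_old).
Step 2:
                   L          D          J          M
  I          0.07618     0.3192      6.418      2.636
  C         -0.03973    0.07945    0.07945     0.1192
  E          0.03645     0.3987      6.498      2.755
  solve Keq expr → x = 0.03973; check Q = 3850
Then add 0.04535 M of L.
Step 3:
                   L          D          J          M
  I           0.0818     0.3987      6.498      2.755
  C         -0.02861    0.05723    0.05723    0.08584
  E          0.05319     0.4559      6.555      2.841
  solve Keq expr → x = 0.02861; check Q = 3850

[J]_eq = 6.555 M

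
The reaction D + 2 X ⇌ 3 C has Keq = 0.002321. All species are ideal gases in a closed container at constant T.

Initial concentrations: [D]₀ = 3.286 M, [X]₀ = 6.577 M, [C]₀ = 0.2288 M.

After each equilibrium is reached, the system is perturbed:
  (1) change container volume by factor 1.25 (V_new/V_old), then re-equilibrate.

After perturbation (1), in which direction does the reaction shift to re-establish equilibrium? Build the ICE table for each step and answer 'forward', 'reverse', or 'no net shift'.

Direction: no net shift

Q₀ = 8.4265e-05 vs Keq = 0.002321 ⇒ Q<K, forward
Step 1:
                  D         X         C
  Initial     3.286     6.577    0.2288
  Change     -0.144   -0.2879    0.4319
  Equil       3.142     6.289    0.6607
  solve Keq expr → x = 0.144; check Q = 0.002321
Then change container volume by factor 1.25 (V_new/V_old).
Step 2:
                  D         X         C
  Initial     2.514     5.031    0.5286
  Change          0         0         0
  Equil       2.514     5.031    0.5286
  solve Keq expr → x = 0; check Q = 0.002321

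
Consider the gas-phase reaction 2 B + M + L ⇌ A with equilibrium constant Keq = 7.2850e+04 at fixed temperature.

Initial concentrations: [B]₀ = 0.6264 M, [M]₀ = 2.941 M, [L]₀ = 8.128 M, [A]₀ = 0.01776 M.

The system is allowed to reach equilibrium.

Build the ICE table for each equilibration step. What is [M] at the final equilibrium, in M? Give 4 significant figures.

Q₀ = 0.001893 vs Keq = 7.2850e+04 ⇒ Q<K, forward
Step 1:
                   B          M          L          A
  init        0.6264      2.941      8.128    0.01776
  Δ          -0.6259     -0.313     -0.313      0.313
  eq      4.7015e-04      2.628      7.815     0.3307
  solve Keq expr → x = 0.313; check Q = 7.2850e+04

[M]_eq = 2.628 M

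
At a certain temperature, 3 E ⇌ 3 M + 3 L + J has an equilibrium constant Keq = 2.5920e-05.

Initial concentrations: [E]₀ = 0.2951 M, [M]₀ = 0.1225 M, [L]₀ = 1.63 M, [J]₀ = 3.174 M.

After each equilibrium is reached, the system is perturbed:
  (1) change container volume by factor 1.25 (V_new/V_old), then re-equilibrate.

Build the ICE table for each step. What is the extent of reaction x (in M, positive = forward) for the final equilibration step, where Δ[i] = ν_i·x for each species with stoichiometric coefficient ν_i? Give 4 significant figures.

x = 4.9742e-04 M

Q₀ = 0.9833 vs Keq = 2.5920e-05 ⇒ Q>K, reverse
Step 1:
                   E          M          L          J
  Initial     0.2951     0.1225       1.63      3.174
  Change       0.117     -0.117     -0.117     -0.039
  Equil       0.4121   0.005507      1.513      3.135
  solve Keq expr → x = -0.039; check Q = 2.5920e-05
Then change container volume by factor 1.25 (V_new/V_old).
Step 2:
                   E          M          L          J
  Initial     0.3297   0.004406       1.21      2.508
  Change   -0.001492   0.001492   0.001492 4.9742e-04
  Equil       0.3282   0.005898      1.212      2.508
  solve Keq expr → x = 4.9742e-04; check Q = 2.5920e-05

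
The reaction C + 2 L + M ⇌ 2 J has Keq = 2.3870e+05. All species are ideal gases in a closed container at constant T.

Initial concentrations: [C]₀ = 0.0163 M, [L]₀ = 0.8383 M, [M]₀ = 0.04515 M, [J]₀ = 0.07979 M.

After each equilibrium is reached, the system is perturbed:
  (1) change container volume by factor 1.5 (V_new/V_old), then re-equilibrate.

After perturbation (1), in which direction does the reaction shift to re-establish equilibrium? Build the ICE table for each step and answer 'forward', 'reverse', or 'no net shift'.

Direction: reverse

Q₀ = 12.31 vs Keq = 2.3870e+05 ⇒ Q<K, forward
Step 1:
                    C           L           M           J
  Initial      0.0163      0.8383     0.04515     0.07979
  Change      -0.0163    -0.03259     -0.0163     0.03259
  Equil    2.8250e-06      0.8057     0.02885      0.1124
  solve Keq expr → x = 0.0163; check Q = 2.3870e+05
Then change container volume by factor 1.5 (V_new/V_old).
Step 2:
                    C           L           M           J
  Initial  1.8833e-06      0.5371     0.01924     0.07492
  Change   2.3530e-06  4.7061e-06  2.3530e-06 -4.7061e-06
  Equil    4.2364e-06      0.5371     0.01924     0.07492
  solve Keq expr → x = -2.3530e-06; check Q = 2.3870e+05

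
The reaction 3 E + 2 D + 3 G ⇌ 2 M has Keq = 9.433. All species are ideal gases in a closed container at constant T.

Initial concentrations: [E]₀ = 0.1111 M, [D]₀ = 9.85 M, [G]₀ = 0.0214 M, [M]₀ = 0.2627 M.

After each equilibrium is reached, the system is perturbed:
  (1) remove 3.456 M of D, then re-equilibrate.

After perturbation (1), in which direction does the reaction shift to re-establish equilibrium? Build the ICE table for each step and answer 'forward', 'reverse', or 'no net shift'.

Q₀ = 5.2925e+04 vs Keq = 9.433 ⇒ Q>K, reverse
Step 1:
                    E           D           G           M
  Initial      0.1111        9.85      0.0214      0.2627
  Change       0.1207     0.08045      0.1207    -0.08045
  Equil        0.2318        9.93      0.1421      0.1823
  solve Keq expr → x = -0.04022; check Q = 9.433
Then remove 3.456 M of D.
Step 2:
                    E           D           G           M
  Initial      0.2318       6.474      0.1421      0.1823
  Change      0.02146      0.0143     0.02146     -0.0143
  Equil        0.2532       6.489      0.1635      0.1679
  solve Keq expr → x = -0.007152; check Q = 9.433

Direction: reverse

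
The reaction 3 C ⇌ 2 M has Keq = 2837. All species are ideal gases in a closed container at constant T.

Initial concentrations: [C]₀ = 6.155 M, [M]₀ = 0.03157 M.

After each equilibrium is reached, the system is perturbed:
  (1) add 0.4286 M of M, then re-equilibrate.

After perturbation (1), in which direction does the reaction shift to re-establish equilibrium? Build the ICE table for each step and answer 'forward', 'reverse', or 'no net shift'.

Direction: reverse

Q₀ = 4.2743e-06 vs Keq = 2837 ⇒ Q<K, forward
Step 1:
                  C         M
  init        6.155   0.03157
  Δ          -5.977     3.984
  eq         0.1785     4.016
  solve Keq expr → x = 1.992; check Q = 2837
Then add 0.4286 M of M.
Step 2:
                  C         M
  init       0.1785     4.445
  Δ         0.01225 -0.008166
  eq         0.1907     4.436
  solve Keq expr → x = -0.004083; check Q = 2837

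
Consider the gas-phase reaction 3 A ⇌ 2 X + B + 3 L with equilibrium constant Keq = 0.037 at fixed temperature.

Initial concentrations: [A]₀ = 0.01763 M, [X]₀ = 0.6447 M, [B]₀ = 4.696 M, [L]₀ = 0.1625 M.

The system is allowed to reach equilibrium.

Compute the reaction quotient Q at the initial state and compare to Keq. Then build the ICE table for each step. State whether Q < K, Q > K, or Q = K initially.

Q₀ = 1528; Q > K (proceeds reverse)

Q₀ = 1528 vs Keq = 0.037 ⇒ Q>K, reverse
Step 1:
                  A         X         B         L
  I         0.01763    0.6447     4.696    0.1625
  C          0.1217  -0.08116  -0.04058   -0.1217
  E          0.1394    0.5635     4.655   0.04076
  solve Keq expr → x = -0.04058; check Q = 0.037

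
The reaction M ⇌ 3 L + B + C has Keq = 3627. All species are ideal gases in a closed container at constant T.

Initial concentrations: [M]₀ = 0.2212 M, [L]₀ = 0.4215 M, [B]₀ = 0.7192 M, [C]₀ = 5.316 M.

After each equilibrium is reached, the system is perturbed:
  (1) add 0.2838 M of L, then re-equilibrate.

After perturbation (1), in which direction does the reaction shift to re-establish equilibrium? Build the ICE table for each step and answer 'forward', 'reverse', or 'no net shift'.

Direction: reverse

Q₀ = 1.294 vs Keq = 3627 ⇒ Q<K, forward
Step 1:
                    M           L           B           C
  init         0.2212      0.4215      0.7192       5.316
  Δ           -0.2194      0.6582      0.2194      0.2194
  eq         0.001803        1.08      0.9386       5.535
  solve Keq expr → x = 0.2194; check Q = 3627
Then add 0.2838 M of L.
Step 2:
                    M           L           B           C
  init       0.001803       1.363      0.9386       5.535
  Δ          0.001778   -0.005333   -0.001778   -0.001778
  eq         0.003581       1.358      0.9368       5.534
  solve Keq expr → x = -0.001778; check Q = 3627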